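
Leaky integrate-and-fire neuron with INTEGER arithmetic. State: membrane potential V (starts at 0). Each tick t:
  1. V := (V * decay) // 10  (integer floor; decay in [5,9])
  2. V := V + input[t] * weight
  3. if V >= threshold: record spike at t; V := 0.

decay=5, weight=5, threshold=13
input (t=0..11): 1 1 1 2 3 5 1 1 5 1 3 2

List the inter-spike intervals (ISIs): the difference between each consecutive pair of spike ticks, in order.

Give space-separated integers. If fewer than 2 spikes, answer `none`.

t=0: input=1 -> V=5
t=1: input=1 -> V=7
t=2: input=1 -> V=8
t=3: input=2 -> V=0 FIRE
t=4: input=3 -> V=0 FIRE
t=5: input=5 -> V=0 FIRE
t=6: input=1 -> V=5
t=7: input=1 -> V=7
t=8: input=5 -> V=0 FIRE
t=9: input=1 -> V=5
t=10: input=3 -> V=0 FIRE
t=11: input=2 -> V=10

Answer: 1 1 3 2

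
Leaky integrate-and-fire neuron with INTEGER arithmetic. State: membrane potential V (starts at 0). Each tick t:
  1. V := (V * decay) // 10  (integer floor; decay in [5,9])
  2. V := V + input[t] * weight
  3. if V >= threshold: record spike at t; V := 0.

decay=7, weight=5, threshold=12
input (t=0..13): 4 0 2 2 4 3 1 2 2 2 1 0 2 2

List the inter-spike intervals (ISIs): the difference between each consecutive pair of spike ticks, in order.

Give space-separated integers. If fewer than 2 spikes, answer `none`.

t=0: input=4 -> V=0 FIRE
t=1: input=0 -> V=0
t=2: input=2 -> V=10
t=3: input=2 -> V=0 FIRE
t=4: input=4 -> V=0 FIRE
t=5: input=3 -> V=0 FIRE
t=6: input=1 -> V=5
t=7: input=2 -> V=0 FIRE
t=8: input=2 -> V=10
t=9: input=2 -> V=0 FIRE
t=10: input=1 -> V=5
t=11: input=0 -> V=3
t=12: input=2 -> V=0 FIRE
t=13: input=2 -> V=10

Answer: 3 1 1 2 2 3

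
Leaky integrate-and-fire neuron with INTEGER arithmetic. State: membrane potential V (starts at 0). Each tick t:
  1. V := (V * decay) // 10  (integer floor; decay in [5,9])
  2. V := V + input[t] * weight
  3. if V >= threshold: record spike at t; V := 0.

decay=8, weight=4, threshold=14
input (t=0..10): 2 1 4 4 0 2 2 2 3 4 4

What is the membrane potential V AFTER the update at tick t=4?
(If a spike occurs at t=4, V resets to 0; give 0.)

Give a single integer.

Answer: 0

Derivation:
t=0: input=2 -> V=8
t=1: input=1 -> V=10
t=2: input=4 -> V=0 FIRE
t=3: input=4 -> V=0 FIRE
t=4: input=0 -> V=0
t=5: input=2 -> V=8
t=6: input=2 -> V=0 FIRE
t=7: input=2 -> V=8
t=8: input=3 -> V=0 FIRE
t=9: input=4 -> V=0 FIRE
t=10: input=4 -> V=0 FIRE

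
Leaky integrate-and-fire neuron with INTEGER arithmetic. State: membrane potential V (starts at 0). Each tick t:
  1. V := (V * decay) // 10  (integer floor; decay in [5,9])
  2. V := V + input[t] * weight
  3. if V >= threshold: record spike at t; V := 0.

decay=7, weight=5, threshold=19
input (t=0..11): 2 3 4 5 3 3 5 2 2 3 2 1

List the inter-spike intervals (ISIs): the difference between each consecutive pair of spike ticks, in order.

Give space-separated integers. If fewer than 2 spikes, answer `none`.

t=0: input=2 -> V=10
t=1: input=3 -> V=0 FIRE
t=2: input=4 -> V=0 FIRE
t=3: input=5 -> V=0 FIRE
t=4: input=3 -> V=15
t=5: input=3 -> V=0 FIRE
t=6: input=5 -> V=0 FIRE
t=7: input=2 -> V=10
t=8: input=2 -> V=17
t=9: input=3 -> V=0 FIRE
t=10: input=2 -> V=10
t=11: input=1 -> V=12

Answer: 1 1 2 1 3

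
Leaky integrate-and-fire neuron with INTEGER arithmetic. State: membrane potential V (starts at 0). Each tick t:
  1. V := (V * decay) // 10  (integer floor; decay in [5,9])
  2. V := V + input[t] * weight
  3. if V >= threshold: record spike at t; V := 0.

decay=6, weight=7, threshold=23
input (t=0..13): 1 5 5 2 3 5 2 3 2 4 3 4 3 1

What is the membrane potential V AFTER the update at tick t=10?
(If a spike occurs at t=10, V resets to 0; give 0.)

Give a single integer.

Answer: 21

Derivation:
t=0: input=1 -> V=7
t=1: input=5 -> V=0 FIRE
t=2: input=5 -> V=0 FIRE
t=3: input=2 -> V=14
t=4: input=3 -> V=0 FIRE
t=5: input=5 -> V=0 FIRE
t=6: input=2 -> V=14
t=7: input=3 -> V=0 FIRE
t=8: input=2 -> V=14
t=9: input=4 -> V=0 FIRE
t=10: input=3 -> V=21
t=11: input=4 -> V=0 FIRE
t=12: input=3 -> V=21
t=13: input=1 -> V=19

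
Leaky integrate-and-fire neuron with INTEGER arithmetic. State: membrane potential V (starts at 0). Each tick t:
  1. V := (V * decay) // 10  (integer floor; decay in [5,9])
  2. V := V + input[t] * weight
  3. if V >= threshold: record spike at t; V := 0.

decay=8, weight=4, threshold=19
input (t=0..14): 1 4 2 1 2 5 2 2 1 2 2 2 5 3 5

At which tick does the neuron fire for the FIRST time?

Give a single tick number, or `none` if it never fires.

Answer: 1

Derivation:
t=0: input=1 -> V=4
t=1: input=4 -> V=0 FIRE
t=2: input=2 -> V=8
t=3: input=1 -> V=10
t=4: input=2 -> V=16
t=5: input=5 -> V=0 FIRE
t=6: input=2 -> V=8
t=7: input=2 -> V=14
t=8: input=1 -> V=15
t=9: input=2 -> V=0 FIRE
t=10: input=2 -> V=8
t=11: input=2 -> V=14
t=12: input=5 -> V=0 FIRE
t=13: input=3 -> V=12
t=14: input=5 -> V=0 FIRE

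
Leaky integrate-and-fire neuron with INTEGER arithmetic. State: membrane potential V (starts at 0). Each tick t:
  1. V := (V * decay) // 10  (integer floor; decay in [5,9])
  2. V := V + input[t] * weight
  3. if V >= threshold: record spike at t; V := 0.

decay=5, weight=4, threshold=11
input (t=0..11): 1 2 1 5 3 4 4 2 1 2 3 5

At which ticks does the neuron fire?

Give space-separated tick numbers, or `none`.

Answer: 3 4 5 6 9 10 11

Derivation:
t=0: input=1 -> V=4
t=1: input=2 -> V=10
t=2: input=1 -> V=9
t=3: input=5 -> V=0 FIRE
t=4: input=3 -> V=0 FIRE
t=5: input=4 -> V=0 FIRE
t=6: input=4 -> V=0 FIRE
t=7: input=2 -> V=8
t=8: input=1 -> V=8
t=9: input=2 -> V=0 FIRE
t=10: input=3 -> V=0 FIRE
t=11: input=5 -> V=0 FIRE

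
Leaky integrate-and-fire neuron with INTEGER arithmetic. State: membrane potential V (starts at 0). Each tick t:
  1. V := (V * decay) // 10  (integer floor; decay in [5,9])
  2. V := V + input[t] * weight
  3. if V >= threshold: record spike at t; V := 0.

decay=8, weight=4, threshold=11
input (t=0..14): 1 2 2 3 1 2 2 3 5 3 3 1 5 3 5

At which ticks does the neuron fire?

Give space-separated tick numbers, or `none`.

t=0: input=1 -> V=4
t=1: input=2 -> V=0 FIRE
t=2: input=2 -> V=8
t=3: input=3 -> V=0 FIRE
t=4: input=1 -> V=4
t=5: input=2 -> V=0 FIRE
t=6: input=2 -> V=8
t=7: input=3 -> V=0 FIRE
t=8: input=5 -> V=0 FIRE
t=9: input=3 -> V=0 FIRE
t=10: input=3 -> V=0 FIRE
t=11: input=1 -> V=4
t=12: input=5 -> V=0 FIRE
t=13: input=3 -> V=0 FIRE
t=14: input=5 -> V=0 FIRE

Answer: 1 3 5 7 8 9 10 12 13 14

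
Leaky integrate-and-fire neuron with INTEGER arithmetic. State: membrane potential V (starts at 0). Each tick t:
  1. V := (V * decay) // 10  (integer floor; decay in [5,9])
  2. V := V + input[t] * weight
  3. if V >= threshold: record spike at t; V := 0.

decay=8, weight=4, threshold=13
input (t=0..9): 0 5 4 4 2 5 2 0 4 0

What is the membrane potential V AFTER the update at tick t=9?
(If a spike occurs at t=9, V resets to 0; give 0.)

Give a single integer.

t=0: input=0 -> V=0
t=1: input=5 -> V=0 FIRE
t=2: input=4 -> V=0 FIRE
t=3: input=4 -> V=0 FIRE
t=4: input=2 -> V=8
t=5: input=5 -> V=0 FIRE
t=6: input=2 -> V=8
t=7: input=0 -> V=6
t=8: input=4 -> V=0 FIRE
t=9: input=0 -> V=0

Answer: 0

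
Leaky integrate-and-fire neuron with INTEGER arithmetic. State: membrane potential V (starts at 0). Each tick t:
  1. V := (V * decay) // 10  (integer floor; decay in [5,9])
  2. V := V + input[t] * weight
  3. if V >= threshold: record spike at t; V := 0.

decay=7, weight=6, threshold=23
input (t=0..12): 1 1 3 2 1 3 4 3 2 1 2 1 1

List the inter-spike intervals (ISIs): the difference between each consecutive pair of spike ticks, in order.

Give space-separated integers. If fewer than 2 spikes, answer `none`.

Answer: 3 1 2

Derivation:
t=0: input=1 -> V=6
t=1: input=1 -> V=10
t=2: input=3 -> V=0 FIRE
t=3: input=2 -> V=12
t=4: input=1 -> V=14
t=5: input=3 -> V=0 FIRE
t=6: input=4 -> V=0 FIRE
t=7: input=3 -> V=18
t=8: input=2 -> V=0 FIRE
t=9: input=1 -> V=6
t=10: input=2 -> V=16
t=11: input=1 -> V=17
t=12: input=1 -> V=17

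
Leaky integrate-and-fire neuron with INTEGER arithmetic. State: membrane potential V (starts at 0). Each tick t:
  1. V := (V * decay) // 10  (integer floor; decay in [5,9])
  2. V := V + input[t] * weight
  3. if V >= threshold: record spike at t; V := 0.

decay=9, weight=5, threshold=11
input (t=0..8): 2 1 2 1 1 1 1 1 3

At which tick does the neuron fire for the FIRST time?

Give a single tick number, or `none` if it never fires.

t=0: input=2 -> V=10
t=1: input=1 -> V=0 FIRE
t=2: input=2 -> V=10
t=3: input=1 -> V=0 FIRE
t=4: input=1 -> V=5
t=5: input=1 -> V=9
t=6: input=1 -> V=0 FIRE
t=7: input=1 -> V=5
t=8: input=3 -> V=0 FIRE

Answer: 1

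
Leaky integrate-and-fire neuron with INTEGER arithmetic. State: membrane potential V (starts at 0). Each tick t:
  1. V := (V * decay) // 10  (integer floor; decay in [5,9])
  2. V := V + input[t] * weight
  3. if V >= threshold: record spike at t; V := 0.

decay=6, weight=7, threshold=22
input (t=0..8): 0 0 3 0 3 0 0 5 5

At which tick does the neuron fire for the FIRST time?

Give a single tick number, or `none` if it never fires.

Answer: 4

Derivation:
t=0: input=0 -> V=0
t=1: input=0 -> V=0
t=2: input=3 -> V=21
t=3: input=0 -> V=12
t=4: input=3 -> V=0 FIRE
t=5: input=0 -> V=0
t=6: input=0 -> V=0
t=7: input=5 -> V=0 FIRE
t=8: input=5 -> V=0 FIRE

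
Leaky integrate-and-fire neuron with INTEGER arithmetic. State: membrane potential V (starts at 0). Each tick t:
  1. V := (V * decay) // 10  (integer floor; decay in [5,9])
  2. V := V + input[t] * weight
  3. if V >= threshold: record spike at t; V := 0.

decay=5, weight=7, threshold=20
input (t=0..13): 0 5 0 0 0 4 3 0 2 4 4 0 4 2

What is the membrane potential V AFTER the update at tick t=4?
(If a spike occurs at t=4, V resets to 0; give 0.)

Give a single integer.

Answer: 0

Derivation:
t=0: input=0 -> V=0
t=1: input=5 -> V=0 FIRE
t=2: input=0 -> V=0
t=3: input=0 -> V=0
t=4: input=0 -> V=0
t=5: input=4 -> V=0 FIRE
t=6: input=3 -> V=0 FIRE
t=7: input=0 -> V=0
t=8: input=2 -> V=14
t=9: input=4 -> V=0 FIRE
t=10: input=4 -> V=0 FIRE
t=11: input=0 -> V=0
t=12: input=4 -> V=0 FIRE
t=13: input=2 -> V=14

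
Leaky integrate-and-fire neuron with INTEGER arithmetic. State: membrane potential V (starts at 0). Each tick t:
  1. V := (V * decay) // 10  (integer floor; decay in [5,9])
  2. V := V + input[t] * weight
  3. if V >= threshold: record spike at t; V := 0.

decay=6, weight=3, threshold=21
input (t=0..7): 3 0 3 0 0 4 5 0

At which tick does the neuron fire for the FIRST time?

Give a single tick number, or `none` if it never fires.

t=0: input=3 -> V=9
t=1: input=0 -> V=5
t=2: input=3 -> V=12
t=3: input=0 -> V=7
t=4: input=0 -> V=4
t=5: input=4 -> V=14
t=6: input=5 -> V=0 FIRE
t=7: input=0 -> V=0

Answer: 6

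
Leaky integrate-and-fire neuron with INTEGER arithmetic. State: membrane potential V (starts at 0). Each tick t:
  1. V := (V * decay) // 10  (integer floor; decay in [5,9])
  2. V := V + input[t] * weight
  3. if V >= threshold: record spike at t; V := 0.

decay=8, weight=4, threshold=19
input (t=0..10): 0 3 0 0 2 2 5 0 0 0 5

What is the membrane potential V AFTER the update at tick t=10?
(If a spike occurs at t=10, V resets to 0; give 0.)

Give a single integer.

Answer: 0

Derivation:
t=0: input=0 -> V=0
t=1: input=3 -> V=12
t=2: input=0 -> V=9
t=3: input=0 -> V=7
t=4: input=2 -> V=13
t=5: input=2 -> V=18
t=6: input=5 -> V=0 FIRE
t=7: input=0 -> V=0
t=8: input=0 -> V=0
t=9: input=0 -> V=0
t=10: input=5 -> V=0 FIRE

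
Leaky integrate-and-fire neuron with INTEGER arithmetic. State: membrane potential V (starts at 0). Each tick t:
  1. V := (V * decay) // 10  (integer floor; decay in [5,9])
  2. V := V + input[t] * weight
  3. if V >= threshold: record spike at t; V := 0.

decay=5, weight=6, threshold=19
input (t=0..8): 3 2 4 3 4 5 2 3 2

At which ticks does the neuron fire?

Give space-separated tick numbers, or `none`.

t=0: input=3 -> V=18
t=1: input=2 -> V=0 FIRE
t=2: input=4 -> V=0 FIRE
t=3: input=3 -> V=18
t=4: input=4 -> V=0 FIRE
t=5: input=5 -> V=0 FIRE
t=6: input=2 -> V=12
t=7: input=3 -> V=0 FIRE
t=8: input=2 -> V=12

Answer: 1 2 4 5 7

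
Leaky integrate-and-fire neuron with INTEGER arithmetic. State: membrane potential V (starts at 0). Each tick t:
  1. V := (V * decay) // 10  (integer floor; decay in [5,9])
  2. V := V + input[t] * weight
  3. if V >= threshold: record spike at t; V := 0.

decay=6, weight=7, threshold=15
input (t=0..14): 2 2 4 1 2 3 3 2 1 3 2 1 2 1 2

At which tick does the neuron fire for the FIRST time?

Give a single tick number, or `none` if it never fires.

Answer: 1

Derivation:
t=0: input=2 -> V=14
t=1: input=2 -> V=0 FIRE
t=2: input=4 -> V=0 FIRE
t=3: input=1 -> V=7
t=4: input=2 -> V=0 FIRE
t=5: input=3 -> V=0 FIRE
t=6: input=3 -> V=0 FIRE
t=7: input=2 -> V=14
t=8: input=1 -> V=0 FIRE
t=9: input=3 -> V=0 FIRE
t=10: input=2 -> V=14
t=11: input=1 -> V=0 FIRE
t=12: input=2 -> V=14
t=13: input=1 -> V=0 FIRE
t=14: input=2 -> V=14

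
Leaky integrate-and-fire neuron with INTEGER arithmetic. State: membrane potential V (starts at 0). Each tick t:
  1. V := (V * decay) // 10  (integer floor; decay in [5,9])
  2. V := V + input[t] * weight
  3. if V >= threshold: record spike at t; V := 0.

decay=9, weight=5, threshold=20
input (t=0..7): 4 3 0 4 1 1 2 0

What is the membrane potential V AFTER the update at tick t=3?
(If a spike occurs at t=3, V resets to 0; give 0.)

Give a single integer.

Answer: 0

Derivation:
t=0: input=4 -> V=0 FIRE
t=1: input=3 -> V=15
t=2: input=0 -> V=13
t=3: input=4 -> V=0 FIRE
t=4: input=1 -> V=5
t=5: input=1 -> V=9
t=6: input=2 -> V=18
t=7: input=0 -> V=16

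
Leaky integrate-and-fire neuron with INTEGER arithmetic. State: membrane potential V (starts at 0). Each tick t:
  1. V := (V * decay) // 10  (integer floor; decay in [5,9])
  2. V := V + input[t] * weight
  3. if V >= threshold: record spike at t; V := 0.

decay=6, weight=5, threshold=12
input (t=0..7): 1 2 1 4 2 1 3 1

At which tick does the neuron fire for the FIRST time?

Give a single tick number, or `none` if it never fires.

Answer: 1

Derivation:
t=0: input=1 -> V=5
t=1: input=2 -> V=0 FIRE
t=2: input=1 -> V=5
t=3: input=4 -> V=0 FIRE
t=4: input=2 -> V=10
t=5: input=1 -> V=11
t=6: input=3 -> V=0 FIRE
t=7: input=1 -> V=5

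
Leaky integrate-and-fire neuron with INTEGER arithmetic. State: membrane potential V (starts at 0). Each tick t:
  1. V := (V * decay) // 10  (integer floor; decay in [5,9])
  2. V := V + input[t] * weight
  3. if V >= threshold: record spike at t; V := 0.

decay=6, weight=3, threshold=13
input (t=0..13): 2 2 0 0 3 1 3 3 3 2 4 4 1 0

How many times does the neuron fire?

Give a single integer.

t=0: input=2 -> V=6
t=1: input=2 -> V=9
t=2: input=0 -> V=5
t=3: input=0 -> V=3
t=4: input=3 -> V=10
t=5: input=1 -> V=9
t=6: input=3 -> V=0 FIRE
t=7: input=3 -> V=9
t=8: input=3 -> V=0 FIRE
t=9: input=2 -> V=6
t=10: input=4 -> V=0 FIRE
t=11: input=4 -> V=12
t=12: input=1 -> V=10
t=13: input=0 -> V=6

Answer: 3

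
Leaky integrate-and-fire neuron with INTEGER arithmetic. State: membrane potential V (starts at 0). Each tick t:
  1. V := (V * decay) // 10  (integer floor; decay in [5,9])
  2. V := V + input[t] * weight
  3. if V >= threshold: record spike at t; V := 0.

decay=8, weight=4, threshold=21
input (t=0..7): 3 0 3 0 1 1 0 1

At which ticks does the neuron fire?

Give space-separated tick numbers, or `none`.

Answer: none

Derivation:
t=0: input=3 -> V=12
t=1: input=0 -> V=9
t=2: input=3 -> V=19
t=3: input=0 -> V=15
t=4: input=1 -> V=16
t=5: input=1 -> V=16
t=6: input=0 -> V=12
t=7: input=1 -> V=13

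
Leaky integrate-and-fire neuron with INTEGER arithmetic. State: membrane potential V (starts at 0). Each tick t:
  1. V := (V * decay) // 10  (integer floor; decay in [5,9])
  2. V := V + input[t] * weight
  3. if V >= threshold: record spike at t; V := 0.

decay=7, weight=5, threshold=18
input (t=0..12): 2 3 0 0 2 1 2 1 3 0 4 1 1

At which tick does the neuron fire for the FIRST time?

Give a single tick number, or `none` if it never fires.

t=0: input=2 -> V=10
t=1: input=3 -> V=0 FIRE
t=2: input=0 -> V=0
t=3: input=0 -> V=0
t=4: input=2 -> V=10
t=5: input=1 -> V=12
t=6: input=2 -> V=0 FIRE
t=7: input=1 -> V=5
t=8: input=3 -> V=0 FIRE
t=9: input=0 -> V=0
t=10: input=4 -> V=0 FIRE
t=11: input=1 -> V=5
t=12: input=1 -> V=8

Answer: 1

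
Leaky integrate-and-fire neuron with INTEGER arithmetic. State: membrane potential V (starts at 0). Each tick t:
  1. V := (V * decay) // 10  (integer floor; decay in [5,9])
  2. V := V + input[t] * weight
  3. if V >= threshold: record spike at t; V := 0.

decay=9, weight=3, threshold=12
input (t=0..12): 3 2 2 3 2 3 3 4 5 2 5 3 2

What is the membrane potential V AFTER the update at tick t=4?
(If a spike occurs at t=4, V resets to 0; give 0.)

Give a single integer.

Answer: 6

Derivation:
t=0: input=3 -> V=9
t=1: input=2 -> V=0 FIRE
t=2: input=2 -> V=6
t=3: input=3 -> V=0 FIRE
t=4: input=2 -> V=6
t=5: input=3 -> V=0 FIRE
t=6: input=3 -> V=9
t=7: input=4 -> V=0 FIRE
t=8: input=5 -> V=0 FIRE
t=9: input=2 -> V=6
t=10: input=5 -> V=0 FIRE
t=11: input=3 -> V=9
t=12: input=2 -> V=0 FIRE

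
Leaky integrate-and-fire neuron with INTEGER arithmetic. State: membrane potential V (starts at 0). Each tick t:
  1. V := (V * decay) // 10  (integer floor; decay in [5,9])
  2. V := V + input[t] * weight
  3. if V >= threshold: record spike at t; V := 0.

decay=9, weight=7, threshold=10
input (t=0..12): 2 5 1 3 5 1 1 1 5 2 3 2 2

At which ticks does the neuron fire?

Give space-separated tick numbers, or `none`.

t=0: input=2 -> V=0 FIRE
t=1: input=5 -> V=0 FIRE
t=2: input=1 -> V=7
t=3: input=3 -> V=0 FIRE
t=4: input=5 -> V=0 FIRE
t=5: input=1 -> V=7
t=6: input=1 -> V=0 FIRE
t=7: input=1 -> V=7
t=8: input=5 -> V=0 FIRE
t=9: input=2 -> V=0 FIRE
t=10: input=3 -> V=0 FIRE
t=11: input=2 -> V=0 FIRE
t=12: input=2 -> V=0 FIRE

Answer: 0 1 3 4 6 8 9 10 11 12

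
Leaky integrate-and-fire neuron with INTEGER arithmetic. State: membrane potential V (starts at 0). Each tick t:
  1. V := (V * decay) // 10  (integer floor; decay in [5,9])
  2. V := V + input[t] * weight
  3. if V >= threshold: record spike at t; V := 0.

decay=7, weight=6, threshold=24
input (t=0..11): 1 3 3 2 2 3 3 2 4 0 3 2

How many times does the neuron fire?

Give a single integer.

Answer: 5

Derivation:
t=0: input=1 -> V=6
t=1: input=3 -> V=22
t=2: input=3 -> V=0 FIRE
t=3: input=2 -> V=12
t=4: input=2 -> V=20
t=5: input=3 -> V=0 FIRE
t=6: input=3 -> V=18
t=7: input=2 -> V=0 FIRE
t=8: input=4 -> V=0 FIRE
t=9: input=0 -> V=0
t=10: input=3 -> V=18
t=11: input=2 -> V=0 FIRE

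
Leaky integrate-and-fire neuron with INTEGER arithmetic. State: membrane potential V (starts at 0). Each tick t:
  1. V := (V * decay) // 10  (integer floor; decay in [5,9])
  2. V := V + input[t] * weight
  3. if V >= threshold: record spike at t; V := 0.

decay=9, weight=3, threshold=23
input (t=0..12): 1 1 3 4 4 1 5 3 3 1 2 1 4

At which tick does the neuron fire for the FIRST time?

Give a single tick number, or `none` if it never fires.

t=0: input=1 -> V=3
t=1: input=1 -> V=5
t=2: input=3 -> V=13
t=3: input=4 -> V=0 FIRE
t=4: input=4 -> V=12
t=5: input=1 -> V=13
t=6: input=5 -> V=0 FIRE
t=7: input=3 -> V=9
t=8: input=3 -> V=17
t=9: input=1 -> V=18
t=10: input=2 -> V=22
t=11: input=1 -> V=22
t=12: input=4 -> V=0 FIRE

Answer: 3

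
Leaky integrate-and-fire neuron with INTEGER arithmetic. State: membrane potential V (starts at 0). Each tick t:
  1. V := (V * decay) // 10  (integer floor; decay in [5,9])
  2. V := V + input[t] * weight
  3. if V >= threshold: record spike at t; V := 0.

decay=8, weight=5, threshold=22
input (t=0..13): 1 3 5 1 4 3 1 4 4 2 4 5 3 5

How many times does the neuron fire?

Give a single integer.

t=0: input=1 -> V=5
t=1: input=3 -> V=19
t=2: input=5 -> V=0 FIRE
t=3: input=1 -> V=5
t=4: input=4 -> V=0 FIRE
t=5: input=3 -> V=15
t=6: input=1 -> V=17
t=7: input=4 -> V=0 FIRE
t=8: input=4 -> V=20
t=9: input=2 -> V=0 FIRE
t=10: input=4 -> V=20
t=11: input=5 -> V=0 FIRE
t=12: input=3 -> V=15
t=13: input=5 -> V=0 FIRE

Answer: 6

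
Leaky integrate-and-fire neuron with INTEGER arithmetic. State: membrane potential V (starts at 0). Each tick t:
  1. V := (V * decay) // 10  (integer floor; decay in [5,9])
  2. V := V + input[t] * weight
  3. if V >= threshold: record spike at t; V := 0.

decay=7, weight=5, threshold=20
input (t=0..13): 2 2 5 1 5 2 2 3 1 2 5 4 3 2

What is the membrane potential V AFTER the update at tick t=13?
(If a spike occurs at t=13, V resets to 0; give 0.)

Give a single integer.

Answer: 0

Derivation:
t=0: input=2 -> V=10
t=1: input=2 -> V=17
t=2: input=5 -> V=0 FIRE
t=3: input=1 -> V=5
t=4: input=5 -> V=0 FIRE
t=5: input=2 -> V=10
t=6: input=2 -> V=17
t=7: input=3 -> V=0 FIRE
t=8: input=1 -> V=5
t=9: input=2 -> V=13
t=10: input=5 -> V=0 FIRE
t=11: input=4 -> V=0 FIRE
t=12: input=3 -> V=15
t=13: input=2 -> V=0 FIRE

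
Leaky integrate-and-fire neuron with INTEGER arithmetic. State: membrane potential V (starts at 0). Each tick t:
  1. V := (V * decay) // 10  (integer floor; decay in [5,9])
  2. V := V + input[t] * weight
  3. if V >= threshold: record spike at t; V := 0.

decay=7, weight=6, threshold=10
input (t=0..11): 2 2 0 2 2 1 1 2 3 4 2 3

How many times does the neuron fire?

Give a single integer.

Answer: 10

Derivation:
t=0: input=2 -> V=0 FIRE
t=1: input=2 -> V=0 FIRE
t=2: input=0 -> V=0
t=3: input=2 -> V=0 FIRE
t=4: input=2 -> V=0 FIRE
t=5: input=1 -> V=6
t=6: input=1 -> V=0 FIRE
t=7: input=2 -> V=0 FIRE
t=8: input=3 -> V=0 FIRE
t=9: input=4 -> V=0 FIRE
t=10: input=2 -> V=0 FIRE
t=11: input=3 -> V=0 FIRE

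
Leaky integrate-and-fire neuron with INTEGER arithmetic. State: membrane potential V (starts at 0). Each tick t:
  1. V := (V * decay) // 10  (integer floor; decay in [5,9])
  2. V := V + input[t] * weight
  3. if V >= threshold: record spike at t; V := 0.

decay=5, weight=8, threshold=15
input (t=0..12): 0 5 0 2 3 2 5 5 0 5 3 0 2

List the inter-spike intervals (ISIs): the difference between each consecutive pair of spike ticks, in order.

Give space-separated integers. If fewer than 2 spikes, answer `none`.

t=0: input=0 -> V=0
t=1: input=5 -> V=0 FIRE
t=2: input=0 -> V=0
t=3: input=2 -> V=0 FIRE
t=4: input=3 -> V=0 FIRE
t=5: input=2 -> V=0 FIRE
t=6: input=5 -> V=0 FIRE
t=7: input=5 -> V=0 FIRE
t=8: input=0 -> V=0
t=9: input=5 -> V=0 FIRE
t=10: input=3 -> V=0 FIRE
t=11: input=0 -> V=0
t=12: input=2 -> V=0 FIRE

Answer: 2 1 1 1 1 2 1 2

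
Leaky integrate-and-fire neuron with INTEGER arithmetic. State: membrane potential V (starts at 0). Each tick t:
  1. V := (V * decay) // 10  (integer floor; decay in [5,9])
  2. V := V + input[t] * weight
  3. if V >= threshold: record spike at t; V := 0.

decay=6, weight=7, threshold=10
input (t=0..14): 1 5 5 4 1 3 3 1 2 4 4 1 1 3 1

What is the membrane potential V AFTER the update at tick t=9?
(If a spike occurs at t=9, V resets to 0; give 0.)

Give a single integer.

Answer: 0

Derivation:
t=0: input=1 -> V=7
t=1: input=5 -> V=0 FIRE
t=2: input=5 -> V=0 FIRE
t=3: input=4 -> V=0 FIRE
t=4: input=1 -> V=7
t=5: input=3 -> V=0 FIRE
t=6: input=3 -> V=0 FIRE
t=7: input=1 -> V=7
t=8: input=2 -> V=0 FIRE
t=9: input=4 -> V=0 FIRE
t=10: input=4 -> V=0 FIRE
t=11: input=1 -> V=7
t=12: input=1 -> V=0 FIRE
t=13: input=3 -> V=0 FIRE
t=14: input=1 -> V=7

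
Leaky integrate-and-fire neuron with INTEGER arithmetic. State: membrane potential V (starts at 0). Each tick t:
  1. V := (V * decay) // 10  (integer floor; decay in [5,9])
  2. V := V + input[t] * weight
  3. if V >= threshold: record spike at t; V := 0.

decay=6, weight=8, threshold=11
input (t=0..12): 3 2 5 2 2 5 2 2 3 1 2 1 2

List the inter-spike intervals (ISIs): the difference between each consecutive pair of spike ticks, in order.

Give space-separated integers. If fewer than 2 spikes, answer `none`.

t=0: input=3 -> V=0 FIRE
t=1: input=2 -> V=0 FIRE
t=2: input=5 -> V=0 FIRE
t=3: input=2 -> V=0 FIRE
t=4: input=2 -> V=0 FIRE
t=5: input=5 -> V=0 FIRE
t=6: input=2 -> V=0 FIRE
t=7: input=2 -> V=0 FIRE
t=8: input=3 -> V=0 FIRE
t=9: input=1 -> V=8
t=10: input=2 -> V=0 FIRE
t=11: input=1 -> V=8
t=12: input=2 -> V=0 FIRE

Answer: 1 1 1 1 1 1 1 1 2 2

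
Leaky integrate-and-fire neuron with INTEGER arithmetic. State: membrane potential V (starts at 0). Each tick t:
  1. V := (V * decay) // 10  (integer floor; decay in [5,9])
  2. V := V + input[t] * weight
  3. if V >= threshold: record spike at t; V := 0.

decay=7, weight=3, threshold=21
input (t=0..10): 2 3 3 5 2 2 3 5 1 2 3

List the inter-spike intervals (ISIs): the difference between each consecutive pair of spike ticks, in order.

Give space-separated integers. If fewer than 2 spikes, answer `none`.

t=0: input=2 -> V=6
t=1: input=3 -> V=13
t=2: input=3 -> V=18
t=3: input=5 -> V=0 FIRE
t=4: input=2 -> V=6
t=5: input=2 -> V=10
t=6: input=3 -> V=16
t=7: input=5 -> V=0 FIRE
t=8: input=1 -> V=3
t=9: input=2 -> V=8
t=10: input=3 -> V=14

Answer: 4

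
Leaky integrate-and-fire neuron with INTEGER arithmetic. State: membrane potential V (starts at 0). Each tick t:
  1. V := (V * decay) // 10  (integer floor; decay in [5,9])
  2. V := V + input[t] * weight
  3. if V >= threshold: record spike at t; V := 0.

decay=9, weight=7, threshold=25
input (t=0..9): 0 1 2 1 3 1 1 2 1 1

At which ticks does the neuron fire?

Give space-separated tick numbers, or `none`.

Answer: 3 5 8

Derivation:
t=0: input=0 -> V=0
t=1: input=1 -> V=7
t=2: input=2 -> V=20
t=3: input=1 -> V=0 FIRE
t=4: input=3 -> V=21
t=5: input=1 -> V=0 FIRE
t=6: input=1 -> V=7
t=7: input=2 -> V=20
t=8: input=1 -> V=0 FIRE
t=9: input=1 -> V=7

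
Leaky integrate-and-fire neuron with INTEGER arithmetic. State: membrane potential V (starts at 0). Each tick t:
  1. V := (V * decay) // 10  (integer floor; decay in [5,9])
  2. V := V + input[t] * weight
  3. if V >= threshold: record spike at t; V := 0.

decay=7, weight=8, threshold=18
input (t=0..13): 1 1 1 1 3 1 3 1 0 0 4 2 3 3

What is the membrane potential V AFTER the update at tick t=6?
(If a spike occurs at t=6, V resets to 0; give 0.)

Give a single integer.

t=0: input=1 -> V=8
t=1: input=1 -> V=13
t=2: input=1 -> V=17
t=3: input=1 -> V=0 FIRE
t=4: input=3 -> V=0 FIRE
t=5: input=1 -> V=8
t=6: input=3 -> V=0 FIRE
t=7: input=1 -> V=8
t=8: input=0 -> V=5
t=9: input=0 -> V=3
t=10: input=4 -> V=0 FIRE
t=11: input=2 -> V=16
t=12: input=3 -> V=0 FIRE
t=13: input=3 -> V=0 FIRE

Answer: 0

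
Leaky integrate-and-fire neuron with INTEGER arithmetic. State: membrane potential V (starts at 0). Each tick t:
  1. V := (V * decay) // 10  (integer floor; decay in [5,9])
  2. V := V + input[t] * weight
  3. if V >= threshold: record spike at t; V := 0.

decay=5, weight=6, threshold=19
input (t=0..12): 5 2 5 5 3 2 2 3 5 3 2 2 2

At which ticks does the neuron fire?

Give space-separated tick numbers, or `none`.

t=0: input=5 -> V=0 FIRE
t=1: input=2 -> V=12
t=2: input=5 -> V=0 FIRE
t=3: input=5 -> V=0 FIRE
t=4: input=3 -> V=18
t=5: input=2 -> V=0 FIRE
t=6: input=2 -> V=12
t=7: input=3 -> V=0 FIRE
t=8: input=5 -> V=0 FIRE
t=9: input=3 -> V=18
t=10: input=2 -> V=0 FIRE
t=11: input=2 -> V=12
t=12: input=2 -> V=18

Answer: 0 2 3 5 7 8 10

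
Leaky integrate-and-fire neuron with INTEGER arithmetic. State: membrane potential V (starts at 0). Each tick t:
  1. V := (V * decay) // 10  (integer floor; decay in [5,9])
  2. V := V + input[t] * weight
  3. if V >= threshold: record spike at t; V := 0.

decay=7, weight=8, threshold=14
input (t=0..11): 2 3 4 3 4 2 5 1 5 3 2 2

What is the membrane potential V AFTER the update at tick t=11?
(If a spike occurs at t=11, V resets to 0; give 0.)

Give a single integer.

t=0: input=2 -> V=0 FIRE
t=1: input=3 -> V=0 FIRE
t=2: input=4 -> V=0 FIRE
t=3: input=3 -> V=0 FIRE
t=4: input=4 -> V=0 FIRE
t=5: input=2 -> V=0 FIRE
t=6: input=5 -> V=0 FIRE
t=7: input=1 -> V=8
t=8: input=5 -> V=0 FIRE
t=9: input=3 -> V=0 FIRE
t=10: input=2 -> V=0 FIRE
t=11: input=2 -> V=0 FIRE

Answer: 0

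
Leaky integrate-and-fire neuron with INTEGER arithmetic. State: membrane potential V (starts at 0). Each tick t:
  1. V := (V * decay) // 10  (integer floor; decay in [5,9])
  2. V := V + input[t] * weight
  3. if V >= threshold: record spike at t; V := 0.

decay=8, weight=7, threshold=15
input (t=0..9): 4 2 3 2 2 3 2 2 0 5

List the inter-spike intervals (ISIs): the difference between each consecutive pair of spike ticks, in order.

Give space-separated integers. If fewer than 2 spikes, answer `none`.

Answer: 2 2 1 2 2

Derivation:
t=0: input=4 -> V=0 FIRE
t=1: input=2 -> V=14
t=2: input=3 -> V=0 FIRE
t=3: input=2 -> V=14
t=4: input=2 -> V=0 FIRE
t=5: input=3 -> V=0 FIRE
t=6: input=2 -> V=14
t=7: input=2 -> V=0 FIRE
t=8: input=0 -> V=0
t=9: input=5 -> V=0 FIRE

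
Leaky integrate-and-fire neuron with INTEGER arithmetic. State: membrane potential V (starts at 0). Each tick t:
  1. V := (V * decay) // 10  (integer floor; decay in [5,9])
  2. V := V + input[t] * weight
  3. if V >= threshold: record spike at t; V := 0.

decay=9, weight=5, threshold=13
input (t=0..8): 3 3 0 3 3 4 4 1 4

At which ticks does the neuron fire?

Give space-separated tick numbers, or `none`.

t=0: input=3 -> V=0 FIRE
t=1: input=3 -> V=0 FIRE
t=2: input=0 -> V=0
t=3: input=3 -> V=0 FIRE
t=4: input=3 -> V=0 FIRE
t=5: input=4 -> V=0 FIRE
t=6: input=4 -> V=0 FIRE
t=7: input=1 -> V=5
t=8: input=4 -> V=0 FIRE

Answer: 0 1 3 4 5 6 8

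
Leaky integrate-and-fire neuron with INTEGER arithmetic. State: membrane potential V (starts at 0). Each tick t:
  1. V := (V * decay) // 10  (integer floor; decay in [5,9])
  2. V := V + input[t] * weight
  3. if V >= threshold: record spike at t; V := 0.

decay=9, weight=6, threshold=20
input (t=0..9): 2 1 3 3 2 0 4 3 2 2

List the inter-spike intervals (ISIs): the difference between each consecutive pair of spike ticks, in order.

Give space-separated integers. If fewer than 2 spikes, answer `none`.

Answer: 2 2 2

Derivation:
t=0: input=2 -> V=12
t=1: input=1 -> V=16
t=2: input=3 -> V=0 FIRE
t=3: input=3 -> V=18
t=4: input=2 -> V=0 FIRE
t=5: input=0 -> V=0
t=6: input=4 -> V=0 FIRE
t=7: input=3 -> V=18
t=8: input=2 -> V=0 FIRE
t=9: input=2 -> V=12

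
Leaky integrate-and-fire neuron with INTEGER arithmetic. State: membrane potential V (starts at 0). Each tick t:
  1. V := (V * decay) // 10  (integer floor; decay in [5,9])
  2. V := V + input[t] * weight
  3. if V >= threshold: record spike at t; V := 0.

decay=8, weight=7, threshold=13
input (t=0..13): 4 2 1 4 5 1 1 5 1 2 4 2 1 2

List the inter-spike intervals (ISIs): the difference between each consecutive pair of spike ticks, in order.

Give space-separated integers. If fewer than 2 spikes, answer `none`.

Answer: 1 2 1 3 2 1 1 2

Derivation:
t=0: input=4 -> V=0 FIRE
t=1: input=2 -> V=0 FIRE
t=2: input=1 -> V=7
t=3: input=4 -> V=0 FIRE
t=4: input=5 -> V=0 FIRE
t=5: input=1 -> V=7
t=6: input=1 -> V=12
t=7: input=5 -> V=0 FIRE
t=8: input=1 -> V=7
t=9: input=2 -> V=0 FIRE
t=10: input=4 -> V=0 FIRE
t=11: input=2 -> V=0 FIRE
t=12: input=1 -> V=7
t=13: input=2 -> V=0 FIRE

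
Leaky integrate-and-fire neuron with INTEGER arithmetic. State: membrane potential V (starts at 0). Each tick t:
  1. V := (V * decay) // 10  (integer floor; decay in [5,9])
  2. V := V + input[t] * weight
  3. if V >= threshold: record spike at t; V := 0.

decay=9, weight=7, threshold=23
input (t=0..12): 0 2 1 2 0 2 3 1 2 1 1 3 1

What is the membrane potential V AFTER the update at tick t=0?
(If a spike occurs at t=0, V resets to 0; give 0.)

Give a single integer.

Answer: 0

Derivation:
t=0: input=0 -> V=0
t=1: input=2 -> V=14
t=2: input=1 -> V=19
t=3: input=2 -> V=0 FIRE
t=4: input=0 -> V=0
t=5: input=2 -> V=14
t=6: input=3 -> V=0 FIRE
t=7: input=1 -> V=7
t=8: input=2 -> V=20
t=9: input=1 -> V=0 FIRE
t=10: input=1 -> V=7
t=11: input=3 -> V=0 FIRE
t=12: input=1 -> V=7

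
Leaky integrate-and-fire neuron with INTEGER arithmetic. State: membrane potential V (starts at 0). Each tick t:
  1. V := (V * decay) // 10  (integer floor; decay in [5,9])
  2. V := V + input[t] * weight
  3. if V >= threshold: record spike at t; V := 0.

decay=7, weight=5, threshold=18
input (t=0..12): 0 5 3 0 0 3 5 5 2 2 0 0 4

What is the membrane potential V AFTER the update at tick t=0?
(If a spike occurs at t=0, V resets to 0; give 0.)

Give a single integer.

t=0: input=0 -> V=0
t=1: input=5 -> V=0 FIRE
t=2: input=3 -> V=15
t=3: input=0 -> V=10
t=4: input=0 -> V=7
t=5: input=3 -> V=0 FIRE
t=6: input=5 -> V=0 FIRE
t=7: input=5 -> V=0 FIRE
t=8: input=2 -> V=10
t=9: input=2 -> V=17
t=10: input=0 -> V=11
t=11: input=0 -> V=7
t=12: input=4 -> V=0 FIRE

Answer: 0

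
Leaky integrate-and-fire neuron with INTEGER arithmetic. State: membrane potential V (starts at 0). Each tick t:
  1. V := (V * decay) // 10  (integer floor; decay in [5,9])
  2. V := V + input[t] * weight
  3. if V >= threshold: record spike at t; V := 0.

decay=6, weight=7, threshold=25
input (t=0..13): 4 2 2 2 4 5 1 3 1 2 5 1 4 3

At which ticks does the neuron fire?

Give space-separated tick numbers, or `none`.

t=0: input=4 -> V=0 FIRE
t=1: input=2 -> V=14
t=2: input=2 -> V=22
t=3: input=2 -> V=0 FIRE
t=4: input=4 -> V=0 FIRE
t=5: input=5 -> V=0 FIRE
t=6: input=1 -> V=7
t=7: input=3 -> V=0 FIRE
t=8: input=1 -> V=7
t=9: input=2 -> V=18
t=10: input=5 -> V=0 FIRE
t=11: input=1 -> V=7
t=12: input=4 -> V=0 FIRE
t=13: input=3 -> V=21

Answer: 0 3 4 5 7 10 12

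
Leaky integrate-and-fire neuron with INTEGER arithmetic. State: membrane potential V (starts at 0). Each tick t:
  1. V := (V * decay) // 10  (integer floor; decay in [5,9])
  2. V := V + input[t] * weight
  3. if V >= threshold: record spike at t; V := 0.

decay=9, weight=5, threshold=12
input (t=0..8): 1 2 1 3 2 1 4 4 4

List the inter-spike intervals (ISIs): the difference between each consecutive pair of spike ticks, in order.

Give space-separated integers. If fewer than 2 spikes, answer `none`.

Answer: 2 2 1 1 1

Derivation:
t=0: input=1 -> V=5
t=1: input=2 -> V=0 FIRE
t=2: input=1 -> V=5
t=3: input=3 -> V=0 FIRE
t=4: input=2 -> V=10
t=5: input=1 -> V=0 FIRE
t=6: input=4 -> V=0 FIRE
t=7: input=4 -> V=0 FIRE
t=8: input=4 -> V=0 FIRE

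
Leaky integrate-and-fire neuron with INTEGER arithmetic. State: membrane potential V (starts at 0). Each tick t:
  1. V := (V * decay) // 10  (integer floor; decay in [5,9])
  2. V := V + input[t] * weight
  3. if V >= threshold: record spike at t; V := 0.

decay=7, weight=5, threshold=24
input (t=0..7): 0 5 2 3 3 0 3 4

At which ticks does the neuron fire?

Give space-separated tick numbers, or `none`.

t=0: input=0 -> V=0
t=1: input=5 -> V=0 FIRE
t=2: input=2 -> V=10
t=3: input=3 -> V=22
t=4: input=3 -> V=0 FIRE
t=5: input=0 -> V=0
t=6: input=3 -> V=15
t=7: input=4 -> V=0 FIRE

Answer: 1 4 7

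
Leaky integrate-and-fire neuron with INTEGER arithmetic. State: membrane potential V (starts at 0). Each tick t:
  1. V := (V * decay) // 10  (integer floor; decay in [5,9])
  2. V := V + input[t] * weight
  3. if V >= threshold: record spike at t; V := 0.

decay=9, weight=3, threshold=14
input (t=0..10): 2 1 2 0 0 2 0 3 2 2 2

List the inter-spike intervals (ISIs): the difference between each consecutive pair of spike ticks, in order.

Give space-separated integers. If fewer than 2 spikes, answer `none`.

Answer: 3

Derivation:
t=0: input=2 -> V=6
t=1: input=1 -> V=8
t=2: input=2 -> V=13
t=3: input=0 -> V=11
t=4: input=0 -> V=9
t=5: input=2 -> V=0 FIRE
t=6: input=0 -> V=0
t=7: input=3 -> V=9
t=8: input=2 -> V=0 FIRE
t=9: input=2 -> V=6
t=10: input=2 -> V=11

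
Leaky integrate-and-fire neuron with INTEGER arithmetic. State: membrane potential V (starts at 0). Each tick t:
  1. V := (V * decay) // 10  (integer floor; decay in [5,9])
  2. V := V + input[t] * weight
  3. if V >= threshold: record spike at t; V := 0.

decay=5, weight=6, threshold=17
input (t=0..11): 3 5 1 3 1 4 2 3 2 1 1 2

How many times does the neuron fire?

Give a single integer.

t=0: input=3 -> V=0 FIRE
t=1: input=5 -> V=0 FIRE
t=2: input=1 -> V=6
t=3: input=3 -> V=0 FIRE
t=4: input=1 -> V=6
t=5: input=4 -> V=0 FIRE
t=6: input=2 -> V=12
t=7: input=3 -> V=0 FIRE
t=8: input=2 -> V=12
t=9: input=1 -> V=12
t=10: input=1 -> V=12
t=11: input=2 -> V=0 FIRE

Answer: 6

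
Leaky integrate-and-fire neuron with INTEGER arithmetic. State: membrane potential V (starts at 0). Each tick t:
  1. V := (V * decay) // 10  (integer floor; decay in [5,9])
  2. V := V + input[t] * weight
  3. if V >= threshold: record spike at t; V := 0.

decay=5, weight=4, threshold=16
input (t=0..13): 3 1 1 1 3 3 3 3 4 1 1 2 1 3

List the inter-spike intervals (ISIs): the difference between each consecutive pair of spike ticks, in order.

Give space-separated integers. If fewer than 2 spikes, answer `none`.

t=0: input=3 -> V=12
t=1: input=1 -> V=10
t=2: input=1 -> V=9
t=3: input=1 -> V=8
t=4: input=3 -> V=0 FIRE
t=5: input=3 -> V=12
t=6: input=3 -> V=0 FIRE
t=7: input=3 -> V=12
t=8: input=4 -> V=0 FIRE
t=9: input=1 -> V=4
t=10: input=1 -> V=6
t=11: input=2 -> V=11
t=12: input=1 -> V=9
t=13: input=3 -> V=0 FIRE

Answer: 2 2 5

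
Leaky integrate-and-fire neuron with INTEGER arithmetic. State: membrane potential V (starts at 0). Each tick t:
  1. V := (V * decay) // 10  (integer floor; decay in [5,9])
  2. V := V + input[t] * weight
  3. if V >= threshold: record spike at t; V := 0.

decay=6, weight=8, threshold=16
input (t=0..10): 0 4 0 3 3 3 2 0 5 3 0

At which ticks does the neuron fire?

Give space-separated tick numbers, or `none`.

Answer: 1 3 4 5 6 8 9

Derivation:
t=0: input=0 -> V=0
t=1: input=4 -> V=0 FIRE
t=2: input=0 -> V=0
t=3: input=3 -> V=0 FIRE
t=4: input=3 -> V=0 FIRE
t=5: input=3 -> V=0 FIRE
t=6: input=2 -> V=0 FIRE
t=7: input=0 -> V=0
t=8: input=5 -> V=0 FIRE
t=9: input=3 -> V=0 FIRE
t=10: input=0 -> V=0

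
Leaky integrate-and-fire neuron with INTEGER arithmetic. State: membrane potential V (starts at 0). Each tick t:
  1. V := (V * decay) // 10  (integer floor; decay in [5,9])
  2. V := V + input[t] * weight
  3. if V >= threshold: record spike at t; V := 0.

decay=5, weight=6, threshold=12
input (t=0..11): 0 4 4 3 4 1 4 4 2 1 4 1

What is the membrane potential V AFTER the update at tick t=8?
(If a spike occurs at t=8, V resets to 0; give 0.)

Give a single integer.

t=0: input=0 -> V=0
t=1: input=4 -> V=0 FIRE
t=2: input=4 -> V=0 FIRE
t=3: input=3 -> V=0 FIRE
t=4: input=4 -> V=0 FIRE
t=5: input=1 -> V=6
t=6: input=4 -> V=0 FIRE
t=7: input=4 -> V=0 FIRE
t=8: input=2 -> V=0 FIRE
t=9: input=1 -> V=6
t=10: input=4 -> V=0 FIRE
t=11: input=1 -> V=6

Answer: 0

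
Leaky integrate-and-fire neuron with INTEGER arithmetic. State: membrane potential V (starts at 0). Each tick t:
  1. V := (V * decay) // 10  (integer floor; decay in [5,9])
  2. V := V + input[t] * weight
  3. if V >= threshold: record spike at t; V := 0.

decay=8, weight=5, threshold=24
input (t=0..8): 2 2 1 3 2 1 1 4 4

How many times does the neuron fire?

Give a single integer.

Answer: 2

Derivation:
t=0: input=2 -> V=10
t=1: input=2 -> V=18
t=2: input=1 -> V=19
t=3: input=3 -> V=0 FIRE
t=4: input=2 -> V=10
t=5: input=1 -> V=13
t=6: input=1 -> V=15
t=7: input=4 -> V=0 FIRE
t=8: input=4 -> V=20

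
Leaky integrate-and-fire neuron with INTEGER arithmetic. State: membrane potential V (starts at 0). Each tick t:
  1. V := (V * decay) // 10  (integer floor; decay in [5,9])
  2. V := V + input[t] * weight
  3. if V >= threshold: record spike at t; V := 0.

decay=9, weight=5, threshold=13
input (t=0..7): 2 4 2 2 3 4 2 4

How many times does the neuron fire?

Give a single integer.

t=0: input=2 -> V=10
t=1: input=4 -> V=0 FIRE
t=2: input=2 -> V=10
t=3: input=2 -> V=0 FIRE
t=4: input=3 -> V=0 FIRE
t=5: input=4 -> V=0 FIRE
t=6: input=2 -> V=10
t=7: input=4 -> V=0 FIRE

Answer: 5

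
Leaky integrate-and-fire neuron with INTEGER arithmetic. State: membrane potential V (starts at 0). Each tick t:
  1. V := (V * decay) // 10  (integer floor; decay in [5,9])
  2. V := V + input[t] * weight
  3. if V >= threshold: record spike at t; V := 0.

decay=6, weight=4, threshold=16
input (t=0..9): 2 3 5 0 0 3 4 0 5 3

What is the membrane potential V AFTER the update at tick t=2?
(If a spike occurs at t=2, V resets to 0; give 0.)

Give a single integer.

Answer: 0

Derivation:
t=0: input=2 -> V=8
t=1: input=3 -> V=0 FIRE
t=2: input=5 -> V=0 FIRE
t=3: input=0 -> V=0
t=4: input=0 -> V=0
t=5: input=3 -> V=12
t=6: input=4 -> V=0 FIRE
t=7: input=0 -> V=0
t=8: input=5 -> V=0 FIRE
t=9: input=3 -> V=12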